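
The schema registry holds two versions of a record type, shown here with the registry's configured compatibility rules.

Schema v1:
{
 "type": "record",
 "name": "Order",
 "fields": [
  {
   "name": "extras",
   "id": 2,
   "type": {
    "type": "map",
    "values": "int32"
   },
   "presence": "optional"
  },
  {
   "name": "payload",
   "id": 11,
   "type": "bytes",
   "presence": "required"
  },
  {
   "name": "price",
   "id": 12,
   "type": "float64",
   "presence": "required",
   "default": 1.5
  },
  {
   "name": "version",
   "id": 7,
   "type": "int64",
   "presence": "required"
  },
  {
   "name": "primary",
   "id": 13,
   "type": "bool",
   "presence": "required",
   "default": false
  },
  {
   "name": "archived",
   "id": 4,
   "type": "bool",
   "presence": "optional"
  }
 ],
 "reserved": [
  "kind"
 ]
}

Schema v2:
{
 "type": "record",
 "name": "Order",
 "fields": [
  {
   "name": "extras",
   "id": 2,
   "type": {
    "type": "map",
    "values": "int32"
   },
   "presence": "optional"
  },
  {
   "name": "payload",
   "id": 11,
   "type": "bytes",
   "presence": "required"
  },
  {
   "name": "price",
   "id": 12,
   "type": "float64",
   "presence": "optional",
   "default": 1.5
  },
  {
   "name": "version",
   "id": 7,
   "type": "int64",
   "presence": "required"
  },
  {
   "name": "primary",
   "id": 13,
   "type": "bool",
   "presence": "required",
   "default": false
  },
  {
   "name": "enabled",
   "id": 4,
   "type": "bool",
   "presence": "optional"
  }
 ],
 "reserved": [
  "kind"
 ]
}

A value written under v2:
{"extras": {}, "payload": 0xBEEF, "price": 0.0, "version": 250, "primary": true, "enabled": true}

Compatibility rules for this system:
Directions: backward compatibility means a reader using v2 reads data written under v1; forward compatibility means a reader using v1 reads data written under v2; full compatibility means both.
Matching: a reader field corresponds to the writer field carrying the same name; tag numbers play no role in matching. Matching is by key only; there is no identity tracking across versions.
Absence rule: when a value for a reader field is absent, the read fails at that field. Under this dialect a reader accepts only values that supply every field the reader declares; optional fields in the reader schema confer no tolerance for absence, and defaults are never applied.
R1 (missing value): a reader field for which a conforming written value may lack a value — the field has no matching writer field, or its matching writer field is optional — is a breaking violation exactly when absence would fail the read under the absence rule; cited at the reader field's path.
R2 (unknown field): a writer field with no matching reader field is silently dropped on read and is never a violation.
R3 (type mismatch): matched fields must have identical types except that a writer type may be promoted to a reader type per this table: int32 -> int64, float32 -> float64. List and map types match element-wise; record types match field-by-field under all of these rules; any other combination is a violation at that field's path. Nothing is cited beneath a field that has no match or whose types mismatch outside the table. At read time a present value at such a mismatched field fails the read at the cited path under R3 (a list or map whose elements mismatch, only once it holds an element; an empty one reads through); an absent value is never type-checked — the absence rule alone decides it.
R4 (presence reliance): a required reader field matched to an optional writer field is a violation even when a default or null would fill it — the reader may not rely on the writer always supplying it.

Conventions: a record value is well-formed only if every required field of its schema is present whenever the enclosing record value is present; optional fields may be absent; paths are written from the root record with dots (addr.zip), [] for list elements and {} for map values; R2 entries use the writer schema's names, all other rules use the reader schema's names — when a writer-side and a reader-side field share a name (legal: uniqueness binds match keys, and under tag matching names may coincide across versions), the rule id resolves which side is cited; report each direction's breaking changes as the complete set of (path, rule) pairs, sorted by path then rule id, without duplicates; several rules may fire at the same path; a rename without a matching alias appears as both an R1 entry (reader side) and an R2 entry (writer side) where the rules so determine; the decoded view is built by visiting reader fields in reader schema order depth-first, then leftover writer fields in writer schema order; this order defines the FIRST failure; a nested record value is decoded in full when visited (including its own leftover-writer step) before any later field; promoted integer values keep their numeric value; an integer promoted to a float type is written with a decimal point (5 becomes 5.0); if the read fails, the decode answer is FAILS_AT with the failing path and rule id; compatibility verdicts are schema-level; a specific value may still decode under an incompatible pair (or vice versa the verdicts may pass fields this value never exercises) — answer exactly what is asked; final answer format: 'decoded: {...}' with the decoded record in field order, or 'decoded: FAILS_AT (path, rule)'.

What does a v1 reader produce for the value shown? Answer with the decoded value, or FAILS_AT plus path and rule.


decoded: FAILS_AT (archived, R1)

arrows below run writer -> reader for Order
migrating the Order value to v1:
  extras := {}
  payload := 0xBEEF
  price := 0.0
  version := 250
  primary := true
  read fails at archived under R1 (no fill)
  => FAILS_AT (archived, R1)
the rest of the Order diff is inert for this question:
  field price in record Order: required changed to optional -> affects the rule determinations only; this particular Order value decodes identically


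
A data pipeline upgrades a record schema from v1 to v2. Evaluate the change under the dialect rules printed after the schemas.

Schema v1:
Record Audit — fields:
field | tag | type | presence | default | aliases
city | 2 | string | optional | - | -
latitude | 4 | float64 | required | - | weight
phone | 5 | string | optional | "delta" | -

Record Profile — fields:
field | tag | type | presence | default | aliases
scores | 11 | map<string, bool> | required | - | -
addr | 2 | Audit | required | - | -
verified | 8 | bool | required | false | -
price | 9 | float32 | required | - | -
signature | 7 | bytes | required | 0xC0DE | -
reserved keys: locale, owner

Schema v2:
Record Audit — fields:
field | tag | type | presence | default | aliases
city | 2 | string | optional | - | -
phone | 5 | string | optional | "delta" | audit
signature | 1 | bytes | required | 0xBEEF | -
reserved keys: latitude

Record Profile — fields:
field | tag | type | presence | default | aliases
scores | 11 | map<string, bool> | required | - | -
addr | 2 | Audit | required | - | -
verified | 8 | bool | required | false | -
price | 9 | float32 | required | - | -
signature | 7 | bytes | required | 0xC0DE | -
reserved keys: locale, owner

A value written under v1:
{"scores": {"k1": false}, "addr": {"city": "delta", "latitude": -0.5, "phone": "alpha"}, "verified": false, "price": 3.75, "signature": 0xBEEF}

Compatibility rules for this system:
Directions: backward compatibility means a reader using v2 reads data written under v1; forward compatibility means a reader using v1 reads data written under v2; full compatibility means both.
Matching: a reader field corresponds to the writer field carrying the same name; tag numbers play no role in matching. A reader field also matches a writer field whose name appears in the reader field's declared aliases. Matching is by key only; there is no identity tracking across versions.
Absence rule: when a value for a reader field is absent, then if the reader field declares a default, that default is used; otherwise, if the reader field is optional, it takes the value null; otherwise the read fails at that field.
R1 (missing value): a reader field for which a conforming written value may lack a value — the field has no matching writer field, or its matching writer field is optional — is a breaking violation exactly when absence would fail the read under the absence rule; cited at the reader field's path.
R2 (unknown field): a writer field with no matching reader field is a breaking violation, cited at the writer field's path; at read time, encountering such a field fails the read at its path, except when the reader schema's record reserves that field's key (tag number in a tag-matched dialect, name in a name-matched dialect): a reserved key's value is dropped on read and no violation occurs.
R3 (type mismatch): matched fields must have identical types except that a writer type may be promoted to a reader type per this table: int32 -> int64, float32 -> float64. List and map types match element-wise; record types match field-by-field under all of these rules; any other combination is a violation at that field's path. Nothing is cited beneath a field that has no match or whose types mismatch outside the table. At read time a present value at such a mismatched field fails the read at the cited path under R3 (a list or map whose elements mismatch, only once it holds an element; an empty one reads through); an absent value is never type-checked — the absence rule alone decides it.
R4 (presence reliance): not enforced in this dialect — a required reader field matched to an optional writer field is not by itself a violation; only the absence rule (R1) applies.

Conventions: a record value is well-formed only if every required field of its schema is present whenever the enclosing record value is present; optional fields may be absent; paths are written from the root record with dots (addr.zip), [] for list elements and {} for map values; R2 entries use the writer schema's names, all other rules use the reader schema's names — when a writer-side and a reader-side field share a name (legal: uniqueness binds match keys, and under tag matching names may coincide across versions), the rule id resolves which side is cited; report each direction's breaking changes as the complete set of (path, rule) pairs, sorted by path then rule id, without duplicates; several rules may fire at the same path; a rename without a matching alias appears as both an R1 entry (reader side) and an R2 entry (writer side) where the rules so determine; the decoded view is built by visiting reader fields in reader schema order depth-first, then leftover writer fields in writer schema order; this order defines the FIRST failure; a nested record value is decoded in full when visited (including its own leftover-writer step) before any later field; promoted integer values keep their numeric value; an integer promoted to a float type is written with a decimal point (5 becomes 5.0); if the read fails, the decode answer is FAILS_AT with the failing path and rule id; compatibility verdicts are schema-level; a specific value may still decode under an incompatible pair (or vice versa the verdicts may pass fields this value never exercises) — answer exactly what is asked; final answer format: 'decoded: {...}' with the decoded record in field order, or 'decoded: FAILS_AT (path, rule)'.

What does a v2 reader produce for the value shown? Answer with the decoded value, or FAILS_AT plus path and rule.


each type pair in Profile: writer, then reader
decoding the Profile value with the v2 reader:
  scores := {"k1": false}
  addr.city := "delta"
  addr.phone := "alpha"
  addr.signature := 0xBEEF (absent -> default)
  writer addr.latitude: reserved -> dropped
  verified := false
  price := 3.75
  signature := 0xBEEF
  => decoded: {"scores": {"k1": false}, "addr": {"city": "delta", "phone": "alpha", "signature": 0xBEEF}, "verified": false, "price": 3.75, "signature": 0xBEEF}

decoded: {"scores": {"k1": false}, "addr": {"city": "delta", "phone": "alpha", "signature": 0xBEEF}, "verified": false, "price": 3.75, "signature": 0xBEEF}


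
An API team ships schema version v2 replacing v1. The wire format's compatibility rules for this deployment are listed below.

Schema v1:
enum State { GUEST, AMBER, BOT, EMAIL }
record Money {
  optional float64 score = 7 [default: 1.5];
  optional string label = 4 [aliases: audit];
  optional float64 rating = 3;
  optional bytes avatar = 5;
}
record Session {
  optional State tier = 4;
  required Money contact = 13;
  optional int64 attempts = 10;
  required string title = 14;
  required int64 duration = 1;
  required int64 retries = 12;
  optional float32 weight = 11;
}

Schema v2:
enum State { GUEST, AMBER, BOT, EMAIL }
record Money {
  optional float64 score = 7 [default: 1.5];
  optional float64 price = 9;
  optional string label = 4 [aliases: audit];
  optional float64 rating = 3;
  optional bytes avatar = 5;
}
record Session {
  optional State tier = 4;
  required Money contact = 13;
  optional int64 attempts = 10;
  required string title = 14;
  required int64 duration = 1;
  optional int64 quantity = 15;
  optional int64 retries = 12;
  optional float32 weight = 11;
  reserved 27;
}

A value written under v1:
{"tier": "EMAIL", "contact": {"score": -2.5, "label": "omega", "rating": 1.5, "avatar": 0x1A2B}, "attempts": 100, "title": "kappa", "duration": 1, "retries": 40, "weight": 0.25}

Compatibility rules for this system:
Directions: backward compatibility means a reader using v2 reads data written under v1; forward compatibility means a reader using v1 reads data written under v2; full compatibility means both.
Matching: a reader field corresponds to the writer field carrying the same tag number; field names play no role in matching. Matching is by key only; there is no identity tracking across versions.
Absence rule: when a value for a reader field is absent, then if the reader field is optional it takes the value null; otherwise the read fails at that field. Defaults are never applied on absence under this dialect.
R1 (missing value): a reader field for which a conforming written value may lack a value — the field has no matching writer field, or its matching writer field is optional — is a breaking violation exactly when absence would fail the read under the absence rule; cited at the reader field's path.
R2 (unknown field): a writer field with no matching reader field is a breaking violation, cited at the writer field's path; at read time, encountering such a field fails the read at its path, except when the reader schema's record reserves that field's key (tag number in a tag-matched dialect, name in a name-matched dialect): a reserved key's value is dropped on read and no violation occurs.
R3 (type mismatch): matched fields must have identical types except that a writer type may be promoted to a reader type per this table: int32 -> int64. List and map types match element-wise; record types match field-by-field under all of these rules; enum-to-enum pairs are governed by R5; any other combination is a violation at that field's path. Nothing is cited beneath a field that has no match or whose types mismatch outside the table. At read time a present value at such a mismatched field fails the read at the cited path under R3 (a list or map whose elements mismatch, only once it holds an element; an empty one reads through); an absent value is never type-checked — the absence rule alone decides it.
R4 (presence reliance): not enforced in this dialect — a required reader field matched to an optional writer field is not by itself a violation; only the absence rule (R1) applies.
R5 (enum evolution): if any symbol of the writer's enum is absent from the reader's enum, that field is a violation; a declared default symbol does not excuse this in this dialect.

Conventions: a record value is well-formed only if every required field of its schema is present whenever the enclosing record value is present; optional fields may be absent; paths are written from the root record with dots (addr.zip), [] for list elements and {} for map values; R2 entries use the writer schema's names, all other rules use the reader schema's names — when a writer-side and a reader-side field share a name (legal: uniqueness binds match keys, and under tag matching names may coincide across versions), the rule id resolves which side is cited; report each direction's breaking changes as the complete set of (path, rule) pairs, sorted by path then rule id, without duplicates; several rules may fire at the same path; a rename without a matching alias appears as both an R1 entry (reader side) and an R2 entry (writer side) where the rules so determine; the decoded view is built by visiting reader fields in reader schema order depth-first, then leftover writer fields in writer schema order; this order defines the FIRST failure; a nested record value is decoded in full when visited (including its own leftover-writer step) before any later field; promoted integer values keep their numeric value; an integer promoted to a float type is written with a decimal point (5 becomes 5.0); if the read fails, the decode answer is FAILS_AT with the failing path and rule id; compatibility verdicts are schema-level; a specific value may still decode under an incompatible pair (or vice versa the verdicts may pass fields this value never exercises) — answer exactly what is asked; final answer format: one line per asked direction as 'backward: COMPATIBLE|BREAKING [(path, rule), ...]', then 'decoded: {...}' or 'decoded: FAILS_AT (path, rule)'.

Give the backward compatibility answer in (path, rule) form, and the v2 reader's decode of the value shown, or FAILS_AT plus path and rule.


each type pair in Session: writer, then reader
backward on Session — v2 reading data written by v1:
  tier: State -> State, writer optional; from tier
  contact: Money -> Money, writer required; from contact
  attempts: int64 -> int64, writer optional; from attempts
  title: string -> string, writer required; from title
  duration: int64 -> int64, writer required; from duration
  quantity has no writer counterpart
  retries: int64 -> int64, writer required; from retries
  weight: float32 -> float32, writer optional; from weight
  contact.score: float64 -> float64, writer optional; from contact.score
  contact.price has no writer counterpart
  contact.label: string -> string, writer optional; from contact.label
  contact.rating: float64 -> float64, writer optional; from contact.rating
  contact.avatar: bytes -> bytes, writer optional; from contact.avatar
  => backward verdict for Session: COMPATIBLE, no violations
decoding the Session value with the v2 reader:
  tier := "EMAIL"
  contact.score := -2.5
  contact.price := null (missing; optional => null)
  contact.label := "omega"
  contact.rating := 1.5
  contact.avatar := 0x1A2B
  attempts := 100
  title := "kappa"
  duration := 1
  quantity := null (missing; optional => null)
  retries := 40
  weight := 0.25
  => decoded: {"tier": "EMAIL", "contact": {"score": -2.5, "price": null, "label": "omega", "rating": 1.5, "avatar": 0x1A2B}, "attempts": 100, "title": "kappa", "duration": 1, "quantity": null, "retries": 40, "weight": 0.25}
diffs on Session not affecting the asked answer:
  field retries in record Session: required changed to optional -> affects forward compatibility only, which is not asked

backward: COMPATIBLE []; decoded: {"tier": "EMAIL", "contact": {"score": -2.5, "price": null, "label": "omega", "rating": 1.5, "avatar": 0x1A2B}, "attempts": 100, "title": "kappa", "duration": 1, "quantity": null, "retries": 40, "weight": 0.25}


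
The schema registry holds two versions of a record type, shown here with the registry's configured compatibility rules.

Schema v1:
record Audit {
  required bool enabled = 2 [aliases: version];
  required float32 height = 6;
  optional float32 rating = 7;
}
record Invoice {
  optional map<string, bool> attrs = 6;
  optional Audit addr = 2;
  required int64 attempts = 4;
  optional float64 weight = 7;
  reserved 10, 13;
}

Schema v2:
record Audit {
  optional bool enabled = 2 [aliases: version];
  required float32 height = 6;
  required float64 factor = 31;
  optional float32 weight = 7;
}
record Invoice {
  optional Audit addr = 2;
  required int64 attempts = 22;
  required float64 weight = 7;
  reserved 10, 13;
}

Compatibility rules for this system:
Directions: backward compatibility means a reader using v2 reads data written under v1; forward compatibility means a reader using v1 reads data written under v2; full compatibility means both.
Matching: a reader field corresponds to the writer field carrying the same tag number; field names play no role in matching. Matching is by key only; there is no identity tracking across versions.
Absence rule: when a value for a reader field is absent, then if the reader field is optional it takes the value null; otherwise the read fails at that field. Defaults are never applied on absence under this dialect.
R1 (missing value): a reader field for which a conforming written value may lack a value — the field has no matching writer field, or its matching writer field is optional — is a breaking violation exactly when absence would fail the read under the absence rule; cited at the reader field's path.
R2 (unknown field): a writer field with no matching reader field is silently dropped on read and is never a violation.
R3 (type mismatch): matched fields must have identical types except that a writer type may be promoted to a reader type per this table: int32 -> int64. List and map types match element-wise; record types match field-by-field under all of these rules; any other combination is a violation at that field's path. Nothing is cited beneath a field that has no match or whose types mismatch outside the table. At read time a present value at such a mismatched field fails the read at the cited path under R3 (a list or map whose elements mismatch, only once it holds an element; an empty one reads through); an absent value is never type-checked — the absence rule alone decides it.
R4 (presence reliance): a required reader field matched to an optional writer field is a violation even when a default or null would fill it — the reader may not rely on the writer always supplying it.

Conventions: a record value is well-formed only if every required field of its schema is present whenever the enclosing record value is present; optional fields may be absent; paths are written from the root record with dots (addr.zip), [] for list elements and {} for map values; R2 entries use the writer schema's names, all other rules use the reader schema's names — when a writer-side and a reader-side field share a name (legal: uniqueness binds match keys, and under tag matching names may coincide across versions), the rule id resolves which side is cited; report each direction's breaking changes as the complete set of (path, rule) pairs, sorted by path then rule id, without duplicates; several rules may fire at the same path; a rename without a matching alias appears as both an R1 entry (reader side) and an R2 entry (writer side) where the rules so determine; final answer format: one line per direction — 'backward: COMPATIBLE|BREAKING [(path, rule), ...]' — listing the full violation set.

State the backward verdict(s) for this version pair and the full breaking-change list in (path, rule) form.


each type pair in Invoice: writer, then reader
checking backward for Invoice: reader v2 against writer v1:
  addr: paired with writer addr (Audit -> Audit; writer optional)
  attempts has no writer counterpart
  weight: paired with writer weight (float64 -> float64; writer optional)
  writer field attrs has no reader counterpart
  writer field attempts has no reader counterpart
  addr.enabled: paired with writer addr.enabled (bool -> bool; writer required)
  addr.height: paired with writer addr.height (float32 -> float32; writer required)
  addr.factor has no writer counterpart
  addr.weight: paired with writer addr.rating (float32 -> float32; writer optional)
  breaking: (addr.factor, R1)
  breaking: (attempts, R1)
  breaking: (weight, R1)
  breaking: (weight, R4)
  => backward: BREAKING (4)
the rest of the Invoice diff is inert for this question:
  removed field attrs from record Invoice -> triggers nothing under Invoice's printed rules — same verdict
  renamed field rating to weight in record Audit -> triggers nothing under Invoice's printed rules — same verdict
  field enabled in record Audit: required changed to optional -> its effect on Invoice is confined to the forward direction, not asked

backward: BREAKING [(addr.factor, R1), (attempts, R1), (weight, R1), (weight, R4)]


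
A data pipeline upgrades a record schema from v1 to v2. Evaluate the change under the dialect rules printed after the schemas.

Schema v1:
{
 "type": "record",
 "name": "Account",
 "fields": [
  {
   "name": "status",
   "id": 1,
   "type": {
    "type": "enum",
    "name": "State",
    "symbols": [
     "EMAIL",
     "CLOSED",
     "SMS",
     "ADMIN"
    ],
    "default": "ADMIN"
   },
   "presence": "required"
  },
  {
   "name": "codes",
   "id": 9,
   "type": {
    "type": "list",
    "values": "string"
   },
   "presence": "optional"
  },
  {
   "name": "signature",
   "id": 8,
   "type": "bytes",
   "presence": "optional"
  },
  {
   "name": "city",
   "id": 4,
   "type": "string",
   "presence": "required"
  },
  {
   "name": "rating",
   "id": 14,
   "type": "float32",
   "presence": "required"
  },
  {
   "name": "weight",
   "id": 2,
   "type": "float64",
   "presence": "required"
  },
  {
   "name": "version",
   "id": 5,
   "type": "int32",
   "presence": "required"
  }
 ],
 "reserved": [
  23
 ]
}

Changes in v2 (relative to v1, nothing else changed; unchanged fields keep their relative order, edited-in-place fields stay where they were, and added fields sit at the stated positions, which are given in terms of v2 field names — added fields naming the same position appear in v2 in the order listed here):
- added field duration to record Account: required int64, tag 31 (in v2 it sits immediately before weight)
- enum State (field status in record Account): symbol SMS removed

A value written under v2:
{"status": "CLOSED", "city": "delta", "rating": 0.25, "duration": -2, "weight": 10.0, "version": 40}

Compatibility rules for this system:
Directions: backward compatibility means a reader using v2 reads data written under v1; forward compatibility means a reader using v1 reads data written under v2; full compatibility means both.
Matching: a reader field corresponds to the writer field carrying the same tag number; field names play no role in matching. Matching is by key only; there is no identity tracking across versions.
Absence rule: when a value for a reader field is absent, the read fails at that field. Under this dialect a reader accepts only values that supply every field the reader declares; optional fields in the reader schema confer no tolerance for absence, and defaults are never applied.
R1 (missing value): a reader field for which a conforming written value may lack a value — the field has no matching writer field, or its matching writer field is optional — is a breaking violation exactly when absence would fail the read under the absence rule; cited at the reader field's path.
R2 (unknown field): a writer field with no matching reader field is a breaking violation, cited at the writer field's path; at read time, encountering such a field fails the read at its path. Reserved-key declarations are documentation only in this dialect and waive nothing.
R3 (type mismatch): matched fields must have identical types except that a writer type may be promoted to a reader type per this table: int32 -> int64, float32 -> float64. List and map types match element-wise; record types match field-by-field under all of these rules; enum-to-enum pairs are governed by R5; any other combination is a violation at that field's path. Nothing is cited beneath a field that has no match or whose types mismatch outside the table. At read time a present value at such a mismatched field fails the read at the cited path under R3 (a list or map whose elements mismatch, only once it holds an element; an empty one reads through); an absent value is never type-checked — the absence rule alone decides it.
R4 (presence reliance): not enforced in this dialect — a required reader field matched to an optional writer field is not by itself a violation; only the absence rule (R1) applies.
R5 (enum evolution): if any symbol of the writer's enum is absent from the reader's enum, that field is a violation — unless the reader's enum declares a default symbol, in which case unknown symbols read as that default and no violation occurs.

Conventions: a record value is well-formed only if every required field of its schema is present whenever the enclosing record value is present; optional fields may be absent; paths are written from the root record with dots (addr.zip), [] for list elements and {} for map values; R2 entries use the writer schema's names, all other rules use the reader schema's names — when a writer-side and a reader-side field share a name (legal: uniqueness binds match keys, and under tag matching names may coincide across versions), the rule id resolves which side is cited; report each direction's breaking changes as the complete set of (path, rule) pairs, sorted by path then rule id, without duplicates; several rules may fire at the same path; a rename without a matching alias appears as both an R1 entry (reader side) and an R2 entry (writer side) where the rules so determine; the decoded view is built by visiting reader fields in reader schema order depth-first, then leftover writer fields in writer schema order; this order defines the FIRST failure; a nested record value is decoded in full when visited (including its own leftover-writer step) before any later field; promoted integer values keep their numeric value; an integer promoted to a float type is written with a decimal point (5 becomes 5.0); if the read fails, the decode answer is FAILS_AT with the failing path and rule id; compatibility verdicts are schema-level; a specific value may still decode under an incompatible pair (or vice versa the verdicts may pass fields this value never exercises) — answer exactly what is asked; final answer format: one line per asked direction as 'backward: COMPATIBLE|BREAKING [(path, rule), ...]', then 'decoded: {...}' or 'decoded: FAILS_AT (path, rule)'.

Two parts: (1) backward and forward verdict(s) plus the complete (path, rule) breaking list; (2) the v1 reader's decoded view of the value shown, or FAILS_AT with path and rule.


the writer's type comes first in each Account pair
checking backward for Account: reader v2 against writer v1:
  writer required, State -> State: reader status maps from writer status
  writer optional, list<string> -> list<string>: reader codes maps from writer codes
  writer optional, bytes -> bytes: reader signature maps from writer signature
  writer required, string -> string: reader city maps from writer city
  writer required, float32 -> float32: reader rating maps from writer rating
  duration has no writer counterpart
  writer required, float64 -> float64: reader weight maps from writer weight
  writer required, int32 -> int32: reader version maps from writer version
  violation R1 at codes
  violation R1 at duration
  violation R1 at signature
  => backward verdict for Account: BREAKING, 3 violation(s)
checking forward for Account: reader v1 against writer v2:
  writer required, State -> State: reader status maps from writer status
  writer optional, list<string> -> list<string>: reader codes maps from writer codes
  writer optional, bytes -> bytes: reader signature maps from writer signature
  writer required, string -> string: reader city maps from writer city
  writer required, float32 -> float32: reader rating maps from writer rating
  writer required, float64 -> float64: reader weight maps from writer weight
  writer required, int32 -> int32: reader version maps from writer version
  writer duration: unknown to reader
  violation R1 at codes
  violation R2 at duration
  violation R1 at signature
  => forward verdict for Account: BREAKING, 3 violation(s)
decoding the Account value with the v1 reader:
  status := "CLOSED"
  read fails at codes under R1 (no fill)
  => FAILS_AT (codes, R1)

backward: BREAKING [(codes, R1), (duration, R1), (signature, R1)]; forward: BREAKING [(codes, R1), (duration, R2), (signature, R1)]; decoded: FAILS_AT (codes, R1)


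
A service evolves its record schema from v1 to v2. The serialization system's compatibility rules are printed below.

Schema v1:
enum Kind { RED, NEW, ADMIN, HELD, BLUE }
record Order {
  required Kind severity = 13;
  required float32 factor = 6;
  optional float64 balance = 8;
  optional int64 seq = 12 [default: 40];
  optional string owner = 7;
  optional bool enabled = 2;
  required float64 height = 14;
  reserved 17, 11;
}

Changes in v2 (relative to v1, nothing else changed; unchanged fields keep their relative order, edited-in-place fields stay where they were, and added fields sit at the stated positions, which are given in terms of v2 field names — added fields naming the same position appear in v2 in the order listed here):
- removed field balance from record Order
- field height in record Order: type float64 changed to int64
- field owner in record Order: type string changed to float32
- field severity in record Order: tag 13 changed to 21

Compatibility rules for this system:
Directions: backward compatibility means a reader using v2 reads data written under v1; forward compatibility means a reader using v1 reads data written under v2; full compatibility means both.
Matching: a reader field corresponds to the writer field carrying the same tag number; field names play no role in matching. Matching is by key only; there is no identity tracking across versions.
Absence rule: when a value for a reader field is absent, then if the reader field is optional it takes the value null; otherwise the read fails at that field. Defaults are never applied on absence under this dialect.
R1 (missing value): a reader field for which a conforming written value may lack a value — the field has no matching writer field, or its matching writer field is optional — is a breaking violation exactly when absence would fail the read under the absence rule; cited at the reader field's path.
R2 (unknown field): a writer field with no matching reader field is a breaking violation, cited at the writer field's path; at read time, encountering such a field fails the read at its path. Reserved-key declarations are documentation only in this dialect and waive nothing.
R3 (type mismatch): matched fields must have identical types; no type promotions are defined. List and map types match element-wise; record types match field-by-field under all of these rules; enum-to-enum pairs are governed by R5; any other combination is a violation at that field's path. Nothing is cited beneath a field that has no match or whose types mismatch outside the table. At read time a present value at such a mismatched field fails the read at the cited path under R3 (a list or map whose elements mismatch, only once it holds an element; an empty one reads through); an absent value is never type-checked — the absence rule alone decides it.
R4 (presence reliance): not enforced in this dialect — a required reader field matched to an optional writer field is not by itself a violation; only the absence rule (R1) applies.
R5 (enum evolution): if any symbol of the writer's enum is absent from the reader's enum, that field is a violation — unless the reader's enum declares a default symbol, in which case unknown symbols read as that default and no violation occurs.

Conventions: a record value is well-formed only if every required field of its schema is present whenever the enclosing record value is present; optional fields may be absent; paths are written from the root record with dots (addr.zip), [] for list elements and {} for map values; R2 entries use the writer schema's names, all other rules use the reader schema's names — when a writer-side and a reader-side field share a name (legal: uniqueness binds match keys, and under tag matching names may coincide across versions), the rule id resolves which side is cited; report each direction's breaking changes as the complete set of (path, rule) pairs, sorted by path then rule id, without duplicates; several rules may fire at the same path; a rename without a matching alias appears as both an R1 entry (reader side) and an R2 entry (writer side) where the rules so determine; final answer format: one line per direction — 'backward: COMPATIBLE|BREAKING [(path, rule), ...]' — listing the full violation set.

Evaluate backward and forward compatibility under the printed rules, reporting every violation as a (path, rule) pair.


in Order below, arrows point writer -> reader
backward for Order (reader v2, writer v1):
  severity: no writer-side match
  factor <- factor (float32 -> float32, writer required)
  seq <- seq (int64 -> int64, writer optional)
  owner <- owner (string -> float32, writer optional)
  enabled <- enabled (bool -> bool, writer optional)
  height <- height (float64 -> int64, writer required)
  leftover writer field: severity
  leftover writer field: balance
  R2 fires at balance
  R3 fires at height
  R3 fires at owner
  R1 fires at severity
  R2 fires at severity
  => 5 violation(s): backward is BREAKING for Order
forward for Order (reader v1, writer v2):
  severity: no writer-side match
  factor <- factor (float32 -> float32, writer required)
  balance: no writer-side match
  seq <- seq (int64 -> int64, writer optional)
  owner <- owner (float32 -> string, writer optional)
  enabled <- enabled (bool -> bool, writer optional)
  height <- height (int64 -> float64, writer required)
  leftover writer field: severity
  R3 fires at height
  R3 fires at owner
  R1 fires at severity
  R2 fires at severity
  => 4 violation(s): forward is BREAKING for Order

backward: BREAKING [(balance, R2), (height, R3), (owner, R3), (severity, R1), (severity, R2)]; forward: BREAKING [(height, R3), (owner, R3), (severity, R1), (severity, R2)]


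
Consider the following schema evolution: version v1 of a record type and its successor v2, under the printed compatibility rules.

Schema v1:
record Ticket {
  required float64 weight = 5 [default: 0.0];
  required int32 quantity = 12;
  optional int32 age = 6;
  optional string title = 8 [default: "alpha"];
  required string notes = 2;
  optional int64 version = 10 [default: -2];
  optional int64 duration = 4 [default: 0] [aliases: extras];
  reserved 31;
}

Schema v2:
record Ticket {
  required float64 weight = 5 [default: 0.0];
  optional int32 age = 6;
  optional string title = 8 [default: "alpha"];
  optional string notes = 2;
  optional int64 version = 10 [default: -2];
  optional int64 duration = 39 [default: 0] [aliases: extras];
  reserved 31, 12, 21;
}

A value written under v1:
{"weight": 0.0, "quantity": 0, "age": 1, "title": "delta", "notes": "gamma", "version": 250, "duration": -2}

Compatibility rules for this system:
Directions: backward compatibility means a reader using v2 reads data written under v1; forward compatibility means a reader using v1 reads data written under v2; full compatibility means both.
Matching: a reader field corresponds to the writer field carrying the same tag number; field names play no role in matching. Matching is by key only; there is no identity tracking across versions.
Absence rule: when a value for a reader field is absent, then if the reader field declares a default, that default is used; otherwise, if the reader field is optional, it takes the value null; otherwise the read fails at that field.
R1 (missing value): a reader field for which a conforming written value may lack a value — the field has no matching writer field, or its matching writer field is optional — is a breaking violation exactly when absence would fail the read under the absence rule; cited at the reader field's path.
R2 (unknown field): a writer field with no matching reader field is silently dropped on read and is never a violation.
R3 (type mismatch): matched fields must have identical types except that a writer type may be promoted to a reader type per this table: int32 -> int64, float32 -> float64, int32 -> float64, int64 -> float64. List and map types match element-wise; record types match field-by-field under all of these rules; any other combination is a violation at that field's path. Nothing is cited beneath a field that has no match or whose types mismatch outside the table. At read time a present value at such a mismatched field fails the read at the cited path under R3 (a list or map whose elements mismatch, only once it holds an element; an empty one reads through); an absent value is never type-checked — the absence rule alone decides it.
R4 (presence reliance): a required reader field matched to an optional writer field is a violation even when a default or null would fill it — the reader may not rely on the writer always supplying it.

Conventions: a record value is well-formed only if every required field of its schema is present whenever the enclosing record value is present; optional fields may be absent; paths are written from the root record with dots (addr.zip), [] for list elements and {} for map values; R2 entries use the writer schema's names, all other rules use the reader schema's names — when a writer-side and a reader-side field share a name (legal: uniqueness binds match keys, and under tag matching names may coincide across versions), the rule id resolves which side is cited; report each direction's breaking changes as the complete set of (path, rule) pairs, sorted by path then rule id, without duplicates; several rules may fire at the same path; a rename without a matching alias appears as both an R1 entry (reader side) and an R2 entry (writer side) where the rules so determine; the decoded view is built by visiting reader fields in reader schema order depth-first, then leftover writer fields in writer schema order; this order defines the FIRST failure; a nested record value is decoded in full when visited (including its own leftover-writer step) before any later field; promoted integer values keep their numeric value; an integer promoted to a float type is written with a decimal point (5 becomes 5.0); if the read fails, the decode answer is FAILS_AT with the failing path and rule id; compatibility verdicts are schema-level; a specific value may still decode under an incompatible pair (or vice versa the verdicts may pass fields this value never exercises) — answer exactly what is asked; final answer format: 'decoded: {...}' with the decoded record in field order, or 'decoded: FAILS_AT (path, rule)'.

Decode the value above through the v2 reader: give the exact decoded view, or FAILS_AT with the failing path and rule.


decoded: {"weight": 0.0, "age": 1, "title": "delta", "notes": "gamma", "version": 250, "duration": 0}

the writer's type comes first in each Ticket pair
migrating the Ticket value to v2:
  weight := 0.0
  age := 1
  title := "delta"
  notes := "gamma"
  version := 250
  duration := 0 (no value, default fills)
  writer quantity: unmatched, discarded
  writer duration: unmatched, discarded
  => decoded: {"weight": 0.0, "age": 1, "title": "delta", "notes": "gamma", "version": 250, "duration": 0}
remaining Ticket differences; none change what is asked:
  field notes in record Ticket: required changed to optional -> matters for Ticket compatibility verdicts, not for this value's decode
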